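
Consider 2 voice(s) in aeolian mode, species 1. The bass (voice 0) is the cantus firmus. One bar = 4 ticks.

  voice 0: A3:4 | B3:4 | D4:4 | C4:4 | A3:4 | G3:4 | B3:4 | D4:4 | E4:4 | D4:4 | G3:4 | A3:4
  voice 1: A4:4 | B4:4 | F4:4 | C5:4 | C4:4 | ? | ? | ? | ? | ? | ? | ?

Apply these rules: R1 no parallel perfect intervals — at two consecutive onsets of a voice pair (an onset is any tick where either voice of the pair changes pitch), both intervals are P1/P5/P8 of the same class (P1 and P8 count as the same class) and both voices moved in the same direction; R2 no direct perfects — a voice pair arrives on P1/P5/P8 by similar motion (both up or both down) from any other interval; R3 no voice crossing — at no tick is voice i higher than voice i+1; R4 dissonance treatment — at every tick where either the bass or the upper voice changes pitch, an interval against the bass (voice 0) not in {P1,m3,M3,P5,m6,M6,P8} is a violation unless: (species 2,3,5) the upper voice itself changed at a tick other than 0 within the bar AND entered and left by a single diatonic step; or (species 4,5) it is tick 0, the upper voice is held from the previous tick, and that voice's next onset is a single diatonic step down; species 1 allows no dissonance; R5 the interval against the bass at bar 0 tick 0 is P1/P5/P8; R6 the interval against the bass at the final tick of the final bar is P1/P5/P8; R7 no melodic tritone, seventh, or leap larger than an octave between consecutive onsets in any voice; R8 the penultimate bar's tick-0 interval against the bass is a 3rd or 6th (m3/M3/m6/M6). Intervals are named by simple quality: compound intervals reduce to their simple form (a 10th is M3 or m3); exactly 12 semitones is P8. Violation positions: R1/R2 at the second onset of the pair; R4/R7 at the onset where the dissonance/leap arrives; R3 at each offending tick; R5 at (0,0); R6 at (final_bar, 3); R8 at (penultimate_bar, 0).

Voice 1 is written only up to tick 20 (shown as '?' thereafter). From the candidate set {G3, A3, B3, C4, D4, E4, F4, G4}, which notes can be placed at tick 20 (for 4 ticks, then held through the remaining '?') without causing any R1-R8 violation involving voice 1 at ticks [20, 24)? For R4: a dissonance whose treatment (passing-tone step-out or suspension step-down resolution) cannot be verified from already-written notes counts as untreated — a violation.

{B3, D4, E4, G4}

G3: violates R2
A3: violates R4
B3: legal
C4: violates R4
D4: legal
E4: legal
F4: violates R4
G4: legal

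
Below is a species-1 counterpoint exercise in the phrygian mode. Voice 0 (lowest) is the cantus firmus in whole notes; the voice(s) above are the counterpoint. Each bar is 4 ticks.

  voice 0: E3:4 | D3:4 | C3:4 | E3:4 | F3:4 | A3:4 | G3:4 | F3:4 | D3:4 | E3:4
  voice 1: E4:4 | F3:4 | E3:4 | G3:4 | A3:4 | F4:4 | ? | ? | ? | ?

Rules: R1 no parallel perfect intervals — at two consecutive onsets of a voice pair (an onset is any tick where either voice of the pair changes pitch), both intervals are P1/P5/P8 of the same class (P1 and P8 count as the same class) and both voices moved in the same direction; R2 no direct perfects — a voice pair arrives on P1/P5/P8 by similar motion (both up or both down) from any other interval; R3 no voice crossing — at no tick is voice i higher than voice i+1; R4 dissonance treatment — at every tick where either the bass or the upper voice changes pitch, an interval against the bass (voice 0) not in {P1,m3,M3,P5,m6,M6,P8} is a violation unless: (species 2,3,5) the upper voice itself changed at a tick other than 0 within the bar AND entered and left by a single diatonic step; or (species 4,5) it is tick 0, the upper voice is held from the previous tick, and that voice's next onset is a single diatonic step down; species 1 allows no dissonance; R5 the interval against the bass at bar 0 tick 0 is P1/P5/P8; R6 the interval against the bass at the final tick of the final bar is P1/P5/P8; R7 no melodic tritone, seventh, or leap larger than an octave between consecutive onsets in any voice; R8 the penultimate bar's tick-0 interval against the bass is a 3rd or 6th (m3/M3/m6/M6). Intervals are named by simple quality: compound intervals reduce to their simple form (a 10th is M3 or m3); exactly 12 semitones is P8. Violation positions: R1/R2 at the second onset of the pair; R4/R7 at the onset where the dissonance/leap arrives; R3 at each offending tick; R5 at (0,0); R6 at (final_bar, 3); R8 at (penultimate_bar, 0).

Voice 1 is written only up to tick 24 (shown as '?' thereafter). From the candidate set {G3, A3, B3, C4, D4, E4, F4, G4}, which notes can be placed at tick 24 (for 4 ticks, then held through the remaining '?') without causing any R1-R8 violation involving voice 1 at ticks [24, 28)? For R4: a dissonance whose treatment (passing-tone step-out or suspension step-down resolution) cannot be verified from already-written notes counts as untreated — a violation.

{E4, G4}

G3: violates R2,R7
A3: violates R4
B3: violates R7
C4: violates R4
D4: violates R2
E4: legal
F4: violates R4
G4: legal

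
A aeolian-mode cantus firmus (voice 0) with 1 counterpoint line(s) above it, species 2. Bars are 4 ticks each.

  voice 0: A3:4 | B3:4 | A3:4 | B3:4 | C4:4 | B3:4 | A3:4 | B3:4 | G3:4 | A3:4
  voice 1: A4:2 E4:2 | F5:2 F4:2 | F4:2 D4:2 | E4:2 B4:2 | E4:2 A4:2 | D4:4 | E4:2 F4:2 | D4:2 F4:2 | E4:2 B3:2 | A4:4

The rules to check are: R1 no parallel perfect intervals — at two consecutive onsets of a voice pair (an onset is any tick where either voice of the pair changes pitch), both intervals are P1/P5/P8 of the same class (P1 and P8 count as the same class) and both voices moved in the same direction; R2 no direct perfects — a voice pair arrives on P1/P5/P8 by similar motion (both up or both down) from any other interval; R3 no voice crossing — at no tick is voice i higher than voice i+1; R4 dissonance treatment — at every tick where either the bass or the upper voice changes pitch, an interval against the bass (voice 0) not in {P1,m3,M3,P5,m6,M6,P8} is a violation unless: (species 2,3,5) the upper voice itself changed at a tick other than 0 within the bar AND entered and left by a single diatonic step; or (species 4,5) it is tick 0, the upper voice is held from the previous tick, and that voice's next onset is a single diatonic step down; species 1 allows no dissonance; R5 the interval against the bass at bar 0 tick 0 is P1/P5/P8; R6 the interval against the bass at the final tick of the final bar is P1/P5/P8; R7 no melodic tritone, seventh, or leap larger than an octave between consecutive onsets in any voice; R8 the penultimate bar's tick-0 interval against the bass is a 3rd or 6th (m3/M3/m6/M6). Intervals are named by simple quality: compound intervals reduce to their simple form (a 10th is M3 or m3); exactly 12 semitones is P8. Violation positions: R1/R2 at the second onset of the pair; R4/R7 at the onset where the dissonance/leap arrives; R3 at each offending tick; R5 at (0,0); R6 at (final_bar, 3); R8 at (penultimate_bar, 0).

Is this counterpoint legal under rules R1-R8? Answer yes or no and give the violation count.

No (8 violations)

bar 0: v0=A3 v1=A4 (P8)
bar 1: v0=B3 v1=F5 (TT)
bar 2: v0=A3 v1=F4 (m6)
bar 3: v0=B3 v1=E4 (P4)
bar 4: v0=C4 v1=E4 (M3)
bar 5: v0=B3 v1=D4 (m3)
bar 6: v0=A3 v1=E4 (P5)
bar 7: v0=B3 v1=D4 (m3)
bar 8: v0=G3 v1=E4 (M6)
bar 9: v0=A3 v1=A4 (P8)
  R4 @ bar1.0: B3/F5 TT untreated
  R7 @ bar1.0: E4->F5 leap 13st
  R4 @ bar1.2: B3/F4 TT untreated
  R4 @ bar2.2: A3/D4 P4 untreated
  R4 @ bar3.0: B3/E4 P4 untreated
  R4 @ bar7.2: B3/F4 TT untreated
  R2 @ bar9.0: G3/B3 M3 -> A3/A4 P8 similar
  R7 @ bar9.0: B3->A4 leap 10st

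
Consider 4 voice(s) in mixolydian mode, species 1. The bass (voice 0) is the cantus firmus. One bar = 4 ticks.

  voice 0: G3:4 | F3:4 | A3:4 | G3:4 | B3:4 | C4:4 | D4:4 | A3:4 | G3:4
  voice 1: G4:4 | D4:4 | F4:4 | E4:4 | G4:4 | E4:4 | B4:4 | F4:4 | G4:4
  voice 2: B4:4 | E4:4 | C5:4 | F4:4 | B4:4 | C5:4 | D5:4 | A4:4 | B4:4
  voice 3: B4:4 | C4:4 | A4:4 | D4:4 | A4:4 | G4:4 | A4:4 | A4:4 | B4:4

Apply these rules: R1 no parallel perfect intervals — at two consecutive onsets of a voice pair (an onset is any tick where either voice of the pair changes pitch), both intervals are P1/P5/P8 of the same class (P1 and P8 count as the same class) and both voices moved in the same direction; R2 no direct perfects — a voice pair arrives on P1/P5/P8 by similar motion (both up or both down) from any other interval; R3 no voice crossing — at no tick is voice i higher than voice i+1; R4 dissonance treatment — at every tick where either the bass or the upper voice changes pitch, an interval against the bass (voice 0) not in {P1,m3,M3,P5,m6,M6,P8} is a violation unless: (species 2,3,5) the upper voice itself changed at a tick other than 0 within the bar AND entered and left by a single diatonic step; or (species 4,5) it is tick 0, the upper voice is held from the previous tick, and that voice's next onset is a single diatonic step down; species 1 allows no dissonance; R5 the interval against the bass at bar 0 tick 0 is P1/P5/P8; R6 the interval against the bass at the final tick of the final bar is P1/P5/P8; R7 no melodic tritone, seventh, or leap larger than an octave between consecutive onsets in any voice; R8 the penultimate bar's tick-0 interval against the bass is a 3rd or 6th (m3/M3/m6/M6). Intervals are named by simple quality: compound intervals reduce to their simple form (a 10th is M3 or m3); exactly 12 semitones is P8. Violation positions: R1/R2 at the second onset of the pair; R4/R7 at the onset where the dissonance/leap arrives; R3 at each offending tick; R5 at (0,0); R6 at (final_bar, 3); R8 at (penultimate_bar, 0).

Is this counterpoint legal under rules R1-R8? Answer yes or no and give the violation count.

bar 0: v0=G3 v1=G4 v2=B4 v3=B4 (M3)
bar 1: v0=F3 v1=D4 v2=E4 v3=C4 (P5)
bar 2: v0=A3 v1=F4 v2=C5 v3=A4 (P8)
bar 3: v0=G3 v1=E4 v2=F4 v3=D4 (P5)
bar 4: v0=B3 v1=G4 v2=B4 v3=A4 (m7)
bar 5: v0=C4 v1=E4 v2=C5 v3=G4 (P5)
bar 6: v0=D4 v1=B4 v2=D5 v3=A4 (P5)
bar 7: v0=A3 v1=F4 v2=A4 v3=A4 (P8)
bar 8: v0=G3 v1=G4 v2=B4 v3=B4 (M3)
  R5 @ bar0.0: opens on M3
  R5 @ bar0.0: opens on M3
  R2 @ bar1.0: G3/B4 M3 -> F3/C4 P5 similar
  R3 @ bar1.0: E4 above C4
  R4 @ bar1.0: F3/E4 M7 untreated
  R7 @ bar1.0: B4->C4 leap 11st
  R3 @ bar1.1: E4 above C4
  R3 @ bar1.2: E4 above C4
  R3 @ bar1.3: E4 above C4
  R2 @ bar2.0: F3/C4 P5 -> A3/A4 P8 similar
  R2 @ bar2.0: D4/E4 M2 -> F4/C5 P5 similar
  R3 @ bar2.0: C5 above A4
  R3 @ bar2.1: C5 above A4
  R3 @ bar2.2: C5 above A4
  R3 @ bar2.3: C5 above A4
  R2 @ bar3.0: A3/A4 P8 -> G3/D4 P5 similar
  R3 @ bar3.0: F4 above D4
  R4 @ bar3.0: G3/F4 m7 untreated
  R3 @ bar3.1: F4 above D4
  R3 @ bar3.2: F4 above D4
  R3 @ bar3.3: F4 above D4
  R2 @ bar4.0: G3/F4 m7 -> B3/B4 P8 similar
  R3 @ bar4.0: B4 above A4
  R4 @ bar4.0: B3/A4 m7 untreated
  R7 @ bar4.0: F4->B4 leap 6st
  R3 @ bar4.1: B4 above A4
  R3 @ bar4.2: B4 above A4
  R3 @ bar4.3: B4 above A4
  R1 @ bar5.0: B3/B4 P8 -> C4/C5 P8 similar
  R3 @ bar5.0: C5 above G4
  R3 @ bar5.1: C5 above G4
  R3 @ bar5.2: C5 above G4
  R3 @ bar5.3: C5 above G4
  R1 @ bar6.0: C4/C5 P8 -> D4/D5 P8 similar
  R1 @ bar6.0: C4/G4 P5 -> D4/A4 P5 similar
  R3 @ bar6.0: D5 above A4
  R3 @ bar6.1: D5 above A4
  R3 @ bar6.2: D5 above A4
  R3 @ bar6.3: D5 above A4
  R1 @ bar7.0: D4/D5 P8 -> A3/A4 P8 similar
  R7 @ bar7.0: B4->F4 leap 6st
  R8 @ bar7.0: penult P8 not 3rd/6th
  R8 @ bar7.0: penult P8 not 3rd/6th
  R1 @ bar8.0: A4/A4 P1 -> B4/B4 P1 similar
  R6 @ bar8.3: closes on M3
  R6 @ bar8.3: closes on M3

No (46 violations)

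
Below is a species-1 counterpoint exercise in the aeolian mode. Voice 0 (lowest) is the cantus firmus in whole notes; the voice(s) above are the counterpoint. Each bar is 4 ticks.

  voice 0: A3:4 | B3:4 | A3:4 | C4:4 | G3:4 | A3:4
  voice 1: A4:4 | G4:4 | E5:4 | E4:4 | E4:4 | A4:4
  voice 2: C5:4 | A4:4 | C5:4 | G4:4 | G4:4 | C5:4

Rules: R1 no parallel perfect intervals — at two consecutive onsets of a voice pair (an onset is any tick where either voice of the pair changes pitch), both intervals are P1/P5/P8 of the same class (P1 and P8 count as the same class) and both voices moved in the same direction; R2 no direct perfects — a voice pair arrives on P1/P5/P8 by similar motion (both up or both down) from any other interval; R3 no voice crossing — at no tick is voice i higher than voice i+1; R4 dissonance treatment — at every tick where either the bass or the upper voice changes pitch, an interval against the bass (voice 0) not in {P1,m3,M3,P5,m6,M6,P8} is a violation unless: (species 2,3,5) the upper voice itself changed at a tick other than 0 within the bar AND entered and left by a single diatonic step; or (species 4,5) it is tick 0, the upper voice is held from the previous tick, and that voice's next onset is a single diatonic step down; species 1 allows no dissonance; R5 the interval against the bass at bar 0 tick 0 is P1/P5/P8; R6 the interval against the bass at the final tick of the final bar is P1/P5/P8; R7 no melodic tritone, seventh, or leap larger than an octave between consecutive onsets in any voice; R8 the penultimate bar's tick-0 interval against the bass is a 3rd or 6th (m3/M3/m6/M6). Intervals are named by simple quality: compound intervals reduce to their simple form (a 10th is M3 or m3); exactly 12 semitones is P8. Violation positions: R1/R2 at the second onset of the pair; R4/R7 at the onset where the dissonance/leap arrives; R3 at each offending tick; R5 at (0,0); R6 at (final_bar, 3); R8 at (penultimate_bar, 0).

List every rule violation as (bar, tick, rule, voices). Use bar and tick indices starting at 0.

(0, 0, R5, (0, 2))
(1, 0, R4, (0, 2))
(2, 0, R3, (1, 2))
(2, 1, R3, (1, 2))
(2, 2, R3, (1, 2))
(2, 3, R3, (1, 2))
(4, 0, R8, (0, 2))
(5, 0, R2, (0, 1))
(5, 3, R6, (0, 2))

bar 0: v0=A3 v1=A4 v2=C5 downbeat m3
bar 1: v0=B3 v1=G4 v2=A4 downbeat m7
bar 2: v0=A3 v1=E5 v2=C5 downbeat m3
bar 3: v0=C4 v1=E4 v2=G4 downbeat P5
bar 4: v0=G3 v1=E4 v2=G4 downbeat P8
bar 5: v0=A3 v1=A4 v2=C5 downbeat m3
  -> R5 @ bar 0 tick 0 v(0, 2): opens on m3
  -> R4 @ bar 1 tick 0 v(0, 2): B3/A4 m7 untreated
  -> R3 @ bar 2 tick 0 v(1, 2): E5 above C5
  -> R3 @ bar 2 tick 1 v(1, 2): E5 above C5
  -> R3 @ bar 2 tick 2 v(1, 2): E5 above C5
  -> R3 @ bar 2 tick 3 v(1, 2): E5 above C5
  -> R8 @ bar 4 tick 0 v(0, 2): penult P8 not 3rd/6th
  -> R2 @ bar 5 tick 0 v(0, 1): G3/E4 M6 -> A3/A4 P8 similar
  -> R6 @ bar 5 tick 3 v(0, 2): closes on m3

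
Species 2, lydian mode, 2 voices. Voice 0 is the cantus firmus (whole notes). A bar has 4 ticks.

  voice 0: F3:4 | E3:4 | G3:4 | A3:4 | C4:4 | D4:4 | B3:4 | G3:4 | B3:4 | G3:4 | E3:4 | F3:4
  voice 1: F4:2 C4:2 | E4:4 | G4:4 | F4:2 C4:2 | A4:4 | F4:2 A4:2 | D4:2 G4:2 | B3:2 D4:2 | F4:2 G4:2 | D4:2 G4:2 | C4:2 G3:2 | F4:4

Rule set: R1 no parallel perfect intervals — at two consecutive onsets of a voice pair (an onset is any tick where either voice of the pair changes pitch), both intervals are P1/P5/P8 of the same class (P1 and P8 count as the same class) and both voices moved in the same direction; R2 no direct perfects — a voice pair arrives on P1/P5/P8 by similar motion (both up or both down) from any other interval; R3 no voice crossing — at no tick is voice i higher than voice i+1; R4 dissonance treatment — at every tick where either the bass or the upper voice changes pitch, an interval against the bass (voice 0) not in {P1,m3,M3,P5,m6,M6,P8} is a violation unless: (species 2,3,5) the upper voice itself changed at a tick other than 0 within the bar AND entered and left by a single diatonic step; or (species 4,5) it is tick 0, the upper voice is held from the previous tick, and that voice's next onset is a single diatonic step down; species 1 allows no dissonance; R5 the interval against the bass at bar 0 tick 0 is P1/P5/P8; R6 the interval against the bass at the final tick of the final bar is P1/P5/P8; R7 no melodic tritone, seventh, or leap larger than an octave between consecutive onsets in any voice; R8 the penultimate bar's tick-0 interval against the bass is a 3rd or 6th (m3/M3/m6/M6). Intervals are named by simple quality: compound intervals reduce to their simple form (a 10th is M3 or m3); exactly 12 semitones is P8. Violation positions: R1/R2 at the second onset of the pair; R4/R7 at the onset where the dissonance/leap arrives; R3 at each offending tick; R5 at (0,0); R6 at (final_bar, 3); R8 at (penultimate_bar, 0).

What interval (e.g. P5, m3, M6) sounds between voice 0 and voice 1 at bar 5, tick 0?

m3

voice 0=D4 voice 1=F4 -> m3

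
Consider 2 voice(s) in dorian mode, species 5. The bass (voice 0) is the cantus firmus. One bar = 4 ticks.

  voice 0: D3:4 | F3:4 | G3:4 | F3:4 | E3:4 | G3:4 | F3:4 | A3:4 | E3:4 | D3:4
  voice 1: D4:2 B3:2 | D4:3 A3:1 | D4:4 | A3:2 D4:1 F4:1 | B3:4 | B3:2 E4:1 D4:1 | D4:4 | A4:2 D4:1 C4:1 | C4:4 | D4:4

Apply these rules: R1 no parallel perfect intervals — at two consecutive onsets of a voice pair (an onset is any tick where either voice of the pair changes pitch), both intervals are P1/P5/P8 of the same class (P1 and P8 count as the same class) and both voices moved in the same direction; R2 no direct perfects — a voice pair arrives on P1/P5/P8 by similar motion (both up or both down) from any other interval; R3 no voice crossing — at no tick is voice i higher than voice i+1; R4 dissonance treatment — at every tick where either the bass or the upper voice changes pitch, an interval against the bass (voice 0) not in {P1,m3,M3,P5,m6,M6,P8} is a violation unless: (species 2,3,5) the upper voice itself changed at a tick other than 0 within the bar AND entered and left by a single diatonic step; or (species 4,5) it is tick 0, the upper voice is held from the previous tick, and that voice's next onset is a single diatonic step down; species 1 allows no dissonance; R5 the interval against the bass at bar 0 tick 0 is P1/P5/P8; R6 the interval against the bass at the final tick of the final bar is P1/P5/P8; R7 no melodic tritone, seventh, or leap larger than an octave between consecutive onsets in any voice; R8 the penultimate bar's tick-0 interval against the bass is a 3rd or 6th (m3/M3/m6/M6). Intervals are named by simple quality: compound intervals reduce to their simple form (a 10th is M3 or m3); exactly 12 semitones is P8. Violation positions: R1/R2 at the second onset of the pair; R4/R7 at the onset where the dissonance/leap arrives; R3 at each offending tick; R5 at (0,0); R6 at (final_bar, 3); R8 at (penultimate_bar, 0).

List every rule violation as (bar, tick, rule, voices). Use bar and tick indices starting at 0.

(2, 0, R2, (0, 1))
(4, 0, R2, (0, 1))
(4, 0, R7, (1,))
(7, 0, R2, (0, 1))
(7, 2, R4, (0, 1))

bar 0: v0=D3 v1=D4 downbeat P8
bar 1: v0=F3 v1=D4 downbeat M6
bar 2: v0=G3 v1=D4 downbeat P5
bar 3: v0=F3 v1=A3 downbeat M3
bar 4: v0=E3 v1=B3 downbeat P5
bar 5: v0=G3 v1=B3 downbeat M3
bar 6: v0=F3 v1=D4 downbeat M6
bar 7: v0=A3 v1=A4 downbeat P8
bar 8: v0=E3 v1=C4 downbeat m6
bar 9: v0=D3 v1=D4 downbeat P8
  -> R2 @ bar 2 tick 0 v(0, 1): F3/A3 M3 -> G3/D4 P5 similar
  -> R2 @ bar 4 tick 0 v(0, 1): F3/F4 P8 -> E3/B3 P5 similar
  -> R7 @ bar 4 tick 0 v(1,): F4->B3 leap 6st
  -> R2 @ bar 7 tick 0 v(0, 1): F3/D4 M6 -> A3/A4 P8 similar
  -> R4 @ bar 7 tick 2 v(0, 1): A3/D4 P4 untreated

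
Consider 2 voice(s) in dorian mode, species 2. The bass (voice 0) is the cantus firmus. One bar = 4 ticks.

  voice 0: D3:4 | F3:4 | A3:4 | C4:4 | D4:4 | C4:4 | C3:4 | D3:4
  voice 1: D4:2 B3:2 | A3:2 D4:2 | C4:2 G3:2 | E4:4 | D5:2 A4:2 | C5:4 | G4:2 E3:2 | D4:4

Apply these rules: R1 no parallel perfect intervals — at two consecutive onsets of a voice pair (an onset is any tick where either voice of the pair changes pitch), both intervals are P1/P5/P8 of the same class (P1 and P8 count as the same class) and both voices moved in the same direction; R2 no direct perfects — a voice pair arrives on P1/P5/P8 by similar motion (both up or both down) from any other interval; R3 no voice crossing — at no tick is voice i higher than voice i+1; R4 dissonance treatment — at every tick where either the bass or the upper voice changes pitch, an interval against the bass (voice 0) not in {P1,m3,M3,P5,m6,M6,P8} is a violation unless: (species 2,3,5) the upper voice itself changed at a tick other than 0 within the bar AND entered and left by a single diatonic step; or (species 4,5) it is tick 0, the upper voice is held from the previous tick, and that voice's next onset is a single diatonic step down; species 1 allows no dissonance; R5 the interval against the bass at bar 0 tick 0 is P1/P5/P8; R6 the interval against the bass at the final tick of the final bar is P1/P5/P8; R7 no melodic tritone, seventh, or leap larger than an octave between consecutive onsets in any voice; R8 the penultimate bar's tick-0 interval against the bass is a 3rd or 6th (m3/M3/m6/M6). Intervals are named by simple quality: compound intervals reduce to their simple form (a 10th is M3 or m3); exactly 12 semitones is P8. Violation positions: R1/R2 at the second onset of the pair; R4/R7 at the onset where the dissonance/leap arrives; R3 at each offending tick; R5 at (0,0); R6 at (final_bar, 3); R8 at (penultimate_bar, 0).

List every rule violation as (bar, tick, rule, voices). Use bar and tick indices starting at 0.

(2, 2, R3, (0, 1))
(2, 2, R4, (0, 1))
(2, 3, R3, (0, 1))
(4, 0, R2, (0, 1))
(4, 0, R7, (1,))
(6, 0, R2, (0, 1))
(6, 0, R8, (0, 1))
(6, 2, R7, (1,))
(7, 0, R2, (0, 1))
(7, 0, R7, (1,))

bar 0: v0=D3 v1=D4 downbeat P8
bar 1: v0=F3 v1=A3 downbeat M3
bar 2: v0=A3 v1=C4 downbeat m3
bar 3: v0=C4 v1=E4 downbeat M3
bar 4: v0=D4 v1=D5 downbeat P8
bar 5: v0=C4 v1=C5 downbeat P8
bar 6: v0=C3 v1=G4 downbeat P5
bar 7: v0=D3 v1=D4 downbeat P8
  -> R3 @ bar 2 tick 2 v(0, 1): A3 above G3
  -> R4 @ bar 2 tick 2 v(0, 1): A3/G3 M2 untreated
  -> R3 @ bar 2 tick 3 v(0, 1): A3 above G3
  -> R2 @ bar 4 tick 0 v(0, 1): C4/E4 M3 -> D4/D5 P8 similar
  -> R7 @ bar 4 tick 0 v(1,): E4->D5 leap 10st
  -> R2 @ bar 6 tick 0 v(0, 1): C4/C5 P8 -> C3/G4 P5 similar
  -> R8 @ bar 6 tick 0 v(0, 1): penult P5 not 3rd/6th
  -> R7 @ bar 6 tick 2 v(1,): G4->E3 leap 15st
  -> R2 @ bar 7 tick 0 v(0, 1): C3/E3 M3 -> D3/D4 P8 similar
  -> R7 @ bar 7 tick 0 v(1,): E3->D4 leap 10st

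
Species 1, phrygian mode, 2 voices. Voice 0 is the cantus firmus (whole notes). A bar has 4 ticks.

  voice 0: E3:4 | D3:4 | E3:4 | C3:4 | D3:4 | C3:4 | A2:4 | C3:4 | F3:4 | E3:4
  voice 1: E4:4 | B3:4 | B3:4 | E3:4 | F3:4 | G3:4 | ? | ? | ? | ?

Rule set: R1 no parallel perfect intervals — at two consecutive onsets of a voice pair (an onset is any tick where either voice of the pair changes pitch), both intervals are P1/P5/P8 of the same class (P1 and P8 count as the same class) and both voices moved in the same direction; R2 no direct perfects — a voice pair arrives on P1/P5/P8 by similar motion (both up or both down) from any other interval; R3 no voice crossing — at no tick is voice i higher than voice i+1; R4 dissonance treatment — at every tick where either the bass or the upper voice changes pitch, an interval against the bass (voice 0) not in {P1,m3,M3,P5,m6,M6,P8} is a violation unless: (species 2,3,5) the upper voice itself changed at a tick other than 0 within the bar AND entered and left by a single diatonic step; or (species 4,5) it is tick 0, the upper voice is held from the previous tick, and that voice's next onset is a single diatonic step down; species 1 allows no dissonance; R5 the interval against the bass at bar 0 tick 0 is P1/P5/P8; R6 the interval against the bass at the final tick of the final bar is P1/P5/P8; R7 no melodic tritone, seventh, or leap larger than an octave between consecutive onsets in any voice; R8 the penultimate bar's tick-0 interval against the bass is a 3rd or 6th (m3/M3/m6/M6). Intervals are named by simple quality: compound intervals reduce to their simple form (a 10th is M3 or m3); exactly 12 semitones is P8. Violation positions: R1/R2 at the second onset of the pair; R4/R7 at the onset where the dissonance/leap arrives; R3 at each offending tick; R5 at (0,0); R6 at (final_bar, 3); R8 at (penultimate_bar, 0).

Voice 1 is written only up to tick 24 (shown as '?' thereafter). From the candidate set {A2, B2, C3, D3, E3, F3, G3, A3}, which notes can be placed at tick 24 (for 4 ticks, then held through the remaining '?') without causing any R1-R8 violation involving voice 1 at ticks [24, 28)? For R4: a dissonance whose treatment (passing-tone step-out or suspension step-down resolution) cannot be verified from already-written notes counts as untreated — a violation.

A2: violates R2,R7
B2: violates R4
C3: legal
D3: violates R4
E3: violates R1
F3: legal
G3: violates R4
A3: legal

{A3, C3, F3}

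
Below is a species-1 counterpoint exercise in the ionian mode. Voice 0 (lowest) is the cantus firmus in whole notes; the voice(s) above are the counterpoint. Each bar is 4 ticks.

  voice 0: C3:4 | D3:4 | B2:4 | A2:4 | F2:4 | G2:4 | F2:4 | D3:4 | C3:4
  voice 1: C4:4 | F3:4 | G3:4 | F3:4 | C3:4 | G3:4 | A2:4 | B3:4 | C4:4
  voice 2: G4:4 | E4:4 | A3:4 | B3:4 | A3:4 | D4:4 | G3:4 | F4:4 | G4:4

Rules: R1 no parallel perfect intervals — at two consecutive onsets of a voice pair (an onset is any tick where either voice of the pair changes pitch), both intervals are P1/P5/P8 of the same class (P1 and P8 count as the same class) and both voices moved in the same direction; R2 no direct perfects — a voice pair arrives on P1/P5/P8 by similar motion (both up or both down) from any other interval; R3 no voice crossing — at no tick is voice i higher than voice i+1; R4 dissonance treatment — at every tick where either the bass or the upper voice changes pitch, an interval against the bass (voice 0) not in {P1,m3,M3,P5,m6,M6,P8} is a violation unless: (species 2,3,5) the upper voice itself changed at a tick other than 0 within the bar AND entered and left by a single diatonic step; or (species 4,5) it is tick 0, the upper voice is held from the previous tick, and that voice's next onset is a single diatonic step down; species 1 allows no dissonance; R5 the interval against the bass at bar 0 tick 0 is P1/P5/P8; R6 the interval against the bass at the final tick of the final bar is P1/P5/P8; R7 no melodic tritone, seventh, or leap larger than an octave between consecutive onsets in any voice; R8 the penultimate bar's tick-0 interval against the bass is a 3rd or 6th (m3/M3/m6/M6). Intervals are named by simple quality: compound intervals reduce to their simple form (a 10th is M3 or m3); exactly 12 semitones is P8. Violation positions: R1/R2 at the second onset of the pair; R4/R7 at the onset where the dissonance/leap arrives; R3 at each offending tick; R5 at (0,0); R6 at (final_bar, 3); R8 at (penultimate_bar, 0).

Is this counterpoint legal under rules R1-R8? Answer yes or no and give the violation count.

No (12 violations)

bar 0: v0=C3 v1=C4 v2=G4 (P5)
bar 1: v0=D3 v1=F3 v2=E4 (M2)
bar 2: v0=B2 v1=G3 v2=A3 (m7)
bar 3: v0=A2 v1=F3 v2=B3 (M2)
bar 4: v0=F2 v1=C3 v2=A3 (M3)
bar 5: v0=G2 v1=G3 v2=D4 (P5)
bar 6: v0=F2 v1=A2 v2=G3 (M2)
bar 7: v0=D3 v1=B3 v2=F4 (m3)
bar 8: v0=C3 v1=C4 v2=G4 (P5)
  R4 @ bar1.0: D3/E4 M2 untreated
  R4 @ bar2.0: B2/A3 m7 untreated
  R4 @ bar3.0: A2/B3 M2 untreated
  R2 @ bar4.0: A2/F3 m6 -> F2/C3 P5 similar
  R2 @ bar5.0: F2/C3 P5 -> G2/G3 P8 similar
  R2 @ bar5.0: F2/A3 M3 -> G2/D4 P5 similar
  R2 @ bar5.0: C3/A3 M6 -> G3/D4 P5 similar
  R4 @ bar6.0: F2/G3 M2 untreated
  R7 @ bar6.0: G3->A2 leap 10st
  R7 @ bar7.0: A2->B3 leap 14st
  R7 @ bar7.0: G3->F4 leap 10st
  R2 @ bar8.0: B3/F4 TT -> C4/G4 P5 similar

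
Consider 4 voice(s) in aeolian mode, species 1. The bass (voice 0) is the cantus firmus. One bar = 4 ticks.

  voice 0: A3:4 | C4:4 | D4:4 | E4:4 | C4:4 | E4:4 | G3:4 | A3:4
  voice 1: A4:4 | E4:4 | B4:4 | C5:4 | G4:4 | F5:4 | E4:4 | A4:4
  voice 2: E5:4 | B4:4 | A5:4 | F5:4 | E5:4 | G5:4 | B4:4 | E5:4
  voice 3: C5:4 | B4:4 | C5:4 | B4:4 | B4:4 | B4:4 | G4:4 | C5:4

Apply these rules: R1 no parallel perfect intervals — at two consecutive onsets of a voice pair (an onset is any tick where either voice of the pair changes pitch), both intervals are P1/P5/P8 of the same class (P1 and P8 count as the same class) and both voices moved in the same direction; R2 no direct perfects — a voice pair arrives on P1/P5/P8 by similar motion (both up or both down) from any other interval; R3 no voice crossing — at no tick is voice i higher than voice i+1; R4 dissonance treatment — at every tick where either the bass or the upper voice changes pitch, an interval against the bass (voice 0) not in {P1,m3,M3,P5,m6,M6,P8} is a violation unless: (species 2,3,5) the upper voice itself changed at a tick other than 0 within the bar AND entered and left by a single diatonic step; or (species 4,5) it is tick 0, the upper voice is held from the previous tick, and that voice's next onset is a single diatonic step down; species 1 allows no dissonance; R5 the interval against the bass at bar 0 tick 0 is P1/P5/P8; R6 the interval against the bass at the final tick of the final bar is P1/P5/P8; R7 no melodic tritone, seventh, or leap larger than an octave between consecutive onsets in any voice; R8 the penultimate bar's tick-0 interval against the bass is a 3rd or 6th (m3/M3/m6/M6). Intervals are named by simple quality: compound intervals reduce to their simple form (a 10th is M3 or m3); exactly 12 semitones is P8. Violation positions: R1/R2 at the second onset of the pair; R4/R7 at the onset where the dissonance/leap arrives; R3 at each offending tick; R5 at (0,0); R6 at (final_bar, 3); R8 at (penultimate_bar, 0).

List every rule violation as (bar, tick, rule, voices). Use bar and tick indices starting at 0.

bar 0: v0=A3 v1=A4 v2=E5 v3=C5 downbeat m3
bar 1: v0=C4 v1=E4 v2=B4 v3=B4 downbeat M7
bar 2: v0=D4 v1=B4 v2=A5 v3=C5 downbeat m7
bar 3: v0=E4 v1=C5 v2=F5 v3=B4 downbeat P5
bar 4: v0=C4 v1=G4 v2=E5 v3=B4 downbeat M7
bar 5: v0=E4 v1=F5 v2=G5 v3=B4 downbeat P5
bar 6: v0=G3 v1=E4 v2=B4 v3=G4 downbeat P8
bar 7: v0=A3 v1=A4 v2=E5 v3=C5 downbeat m3
  -> R3 @ bar 0 tick 0 v(2, 3): E5 above C5
  -> R5 @ bar 0 tick 0 v(0, 3): opens on m3
  -> R3 @ bar 0 tick 1 v(2, 3): E5 above C5
  -> R3 @ bar 0 tick 2 v(2, 3): E5 above C5
  -> R3 @ bar 0 tick 3 v(2, 3): E5 above C5
  -> R1 @ bar 1 tick 0 v(1, 2): A4/E5 P5 -> E4/B4 P5 similar
  -> R2 @ bar 1 tick 0 v(1, 3): A4/C5 m3 -> E4/B4 P5 similar
  -> R2 @ bar 1 tick 0 v(2, 3): E5/C5 M3 -> B4/B4 P1 similar
  -> R4 @ bar 1 tick 0 v(0, 2): C4/B4 M7 untreated
  -> R4 @ bar 1 tick 0 v(0, 3): C4/B4 M7 untreated
  -> R2 @ bar 2 tick 0 v(0, 2): C4/B4 M7 -> D4/A5 P5 similar
  -> R3 @ bar 2 tick 0 v(2, 3): A5 above C5
  -> R4 @ bar 2 tick 0 v(0, 3): D4/C5 m7 untreated
  -> R7 @ bar 2 tick 0 v(2,): B4->A5 leap 10st
  -> R3 @ bar 2 tick 1 v(2, 3): A5 above C5
  -> R3 @ bar 2 tick 2 v(2, 3): A5 above C5
  -> R3 @ bar 2 tick 3 v(2, 3): A5 above C5
  -> R3 @ bar 3 tick 0 v(2, 3): F5 above B4
  -> R4 @ bar 3 tick 0 v(0, 2): E4/F5 m2 untreated
  -> R3 @ bar 3 tick 1 v(2, 3): F5 above B4
  -> R3 @ bar 3 tick 2 v(2, 3): F5 above B4
  -> R3 @ bar 3 tick 3 v(2, 3): F5 above B4
  -> R2 @ bar 4 tick 0 v(0, 1): E4/C5 m6 -> C4/G4 P5 similar
  -> R3 @ bar 4 tick 0 v(2, 3): E5 above B4
  -> R4 @ bar 4 tick 0 v(0, 3): C4/B4 M7 untreated
  -> R3 @ bar 4 tick 1 v(2, 3): E5 above B4
  -> R3 @ bar 4 tick 2 v(2, 3): E5 above B4
  -> R3 @ bar 4 tick 3 v(2, 3): E5 above B4
  -> R3 @ bar 5 tick 0 v(2, 3): G5 above B4
  -> R4 @ bar 5 tick 0 v(0, 1): E4/F5 m2 untreated
  -> R7 @ bar 5 tick 0 v(1,): G4->F5 leap 10st
  -> R3 @ bar 5 tick 1 v(2, 3): G5 above B4
  -> R3 @ bar 5 tick 2 v(2, 3): G5 above B4
  -> R3 @ bar 5 tick 3 v(2, 3): G5 above B4
  -> R2 @ bar 6 tick 0 v(0, 3): E4/B4 P5 -> G3/G4 P8 similar
  -> R2 @ bar 6 tick 0 v(1, 2): F5/G5 M2 -> E4/B4 P5 similar
  -> R3 @ bar 6 tick 0 v(2, 3): B4 above G4
  -> R7 @ bar 6 tick 0 v(1,): F5->E4 leap 13st
  -> R8 @ bar 6 tick 0 v(0, 3): penult P8 not 3rd/6th
  -> R3 @ bar 6 tick 1 v(2, 3): B4 above G4
  -> R3 @ bar 6 tick 2 v(2, 3): B4 above G4
  -> R3 @ bar 6 tick 3 v(2, 3): B4 above G4
  -> R1 @ bar 7 tick 0 v(1, 2): E4/B4 P5 -> A4/E5 P5 similar
  -> R2 @ bar 7 tick 0 v(0, 1): G3/E4 M6 -> A3/A4 P8 similar
  -> R2 @ bar 7 tick 0 v(0, 2): G3/B4 M3 -> A3/E5 P5 similar
  -> R3 @ bar 7 tick 0 v(2, 3): E5 above C5
  -> R3 @ bar 7 tick 1 v(2, 3): E5 above C5
  -> R3 @ bar 7 tick 2 v(2, 3): E5 above C5
  -> R3 @ bar 7 tick 3 v(2, 3): E5 above C5
  -> R6 @ bar 7 tick 3 v(0, 3): closes on m3

(0, 0, R3, (2, 3))
(0, 0, R5, (0, 3))
(0, 1, R3, (2, 3))
(0, 2, R3, (2, 3))
(0, 3, R3, (2, 3))
(1, 0, R1, (1, 2))
(1, 0, R2, (1, 3))
(1, 0, R2, (2, 3))
(1, 0, R4, (0, 2))
(1, 0, R4, (0, 3))
(2, 0, R2, (0, 2))
(2, 0, R3, (2, 3))
(2, 0, R4, (0, 3))
(2, 0, R7, (2,))
(2, 1, R3, (2, 3))
(2, 2, R3, (2, 3))
(2, 3, R3, (2, 3))
(3, 0, R3, (2, 3))
(3, 0, R4, (0, 2))
(3, 1, R3, (2, 3))
(3, 2, R3, (2, 3))
(3, 3, R3, (2, 3))
(4, 0, R2, (0, 1))
(4, 0, R3, (2, 3))
(4, 0, R4, (0, 3))
(4, 1, R3, (2, 3))
(4, 2, R3, (2, 3))
(4, 3, R3, (2, 3))
(5, 0, R3, (2, 3))
(5, 0, R4, (0, 1))
(5, 0, R7, (1,))
(5, 1, R3, (2, 3))
(5, 2, R3, (2, 3))
(5, 3, R3, (2, 3))
(6, 0, R2, (0, 3))
(6, 0, R2, (1, 2))
(6, 0, R3, (2, 3))
(6, 0, R7, (1,))
(6, 0, R8, (0, 3))
(6, 1, R3, (2, 3))
(6, 2, R3, (2, 3))
(6, 3, R3, (2, 3))
(7, 0, R1, (1, 2))
(7, 0, R2, (0, 1))
(7, 0, R2, (0, 2))
(7, 0, R3, (2, 3))
(7, 1, R3, (2, 3))
(7, 2, R3, (2, 3))
(7, 3, R3, (2, 3))
(7, 3, R6, (0, 3))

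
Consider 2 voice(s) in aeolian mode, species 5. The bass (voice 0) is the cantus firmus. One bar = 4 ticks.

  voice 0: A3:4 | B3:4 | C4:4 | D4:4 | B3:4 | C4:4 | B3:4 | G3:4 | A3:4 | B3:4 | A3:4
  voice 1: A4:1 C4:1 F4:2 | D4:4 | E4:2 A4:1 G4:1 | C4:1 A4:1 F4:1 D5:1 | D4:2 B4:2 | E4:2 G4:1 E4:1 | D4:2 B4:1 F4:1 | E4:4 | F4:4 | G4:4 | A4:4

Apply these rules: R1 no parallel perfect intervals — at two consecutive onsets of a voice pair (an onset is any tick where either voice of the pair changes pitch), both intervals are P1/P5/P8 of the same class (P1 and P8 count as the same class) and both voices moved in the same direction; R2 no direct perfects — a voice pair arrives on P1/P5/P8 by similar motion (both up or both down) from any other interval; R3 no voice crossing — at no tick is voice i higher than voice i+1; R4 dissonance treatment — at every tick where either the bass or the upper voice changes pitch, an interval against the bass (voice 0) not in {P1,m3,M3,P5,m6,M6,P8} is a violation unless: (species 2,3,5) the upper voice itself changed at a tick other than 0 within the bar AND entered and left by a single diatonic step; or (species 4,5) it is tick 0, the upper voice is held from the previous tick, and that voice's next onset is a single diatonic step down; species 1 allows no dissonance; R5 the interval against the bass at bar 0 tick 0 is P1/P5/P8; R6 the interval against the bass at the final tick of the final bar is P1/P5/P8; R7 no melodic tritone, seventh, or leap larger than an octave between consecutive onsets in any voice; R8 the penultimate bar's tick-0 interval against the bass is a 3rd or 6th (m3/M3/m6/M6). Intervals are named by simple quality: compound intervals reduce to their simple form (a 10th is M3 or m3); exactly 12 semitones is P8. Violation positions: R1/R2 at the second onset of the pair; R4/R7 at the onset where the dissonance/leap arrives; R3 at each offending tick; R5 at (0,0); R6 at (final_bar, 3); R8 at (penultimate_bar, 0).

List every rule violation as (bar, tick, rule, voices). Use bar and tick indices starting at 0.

(3, 0, R3, (0, 1))
(3, 0, R4, (0, 1))
(6, 3, R4, (0, 1))
(6, 3, R7, (1,))

bar 0: v0=A3 v1=A4 downbeat P8
bar 1: v0=B3 v1=D4 downbeat m3
bar 2: v0=C4 v1=E4 downbeat M3
bar 3: v0=D4 v1=C4 downbeat M2
bar 4: v0=B3 v1=D4 downbeat m3
bar 5: v0=C4 v1=E4 downbeat M3
bar 6: v0=B3 v1=D4 downbeat m3
bar 7: v0=G3 v1=E4 downbeat M6
bar 8: v0=A3 v1=F4 downbeat m6
bar 9: v0=B3 v1=G4 downbeat m6
bar 10: v0=A3 v1=A4 downbeat P8
  -> R3 @ bar 3 tick 0 v(0, 1): D4 above C4
  -> R4 @ bar 3 tick 0 v(0, 1): D4/C4 M2 untreated
  -> R4 @ bar 6 tick 3 v(0, 1): B3/F4 TT untreated
  -> R7 @ bar 6 tick 3 v(1,): B4->F4 leap 6st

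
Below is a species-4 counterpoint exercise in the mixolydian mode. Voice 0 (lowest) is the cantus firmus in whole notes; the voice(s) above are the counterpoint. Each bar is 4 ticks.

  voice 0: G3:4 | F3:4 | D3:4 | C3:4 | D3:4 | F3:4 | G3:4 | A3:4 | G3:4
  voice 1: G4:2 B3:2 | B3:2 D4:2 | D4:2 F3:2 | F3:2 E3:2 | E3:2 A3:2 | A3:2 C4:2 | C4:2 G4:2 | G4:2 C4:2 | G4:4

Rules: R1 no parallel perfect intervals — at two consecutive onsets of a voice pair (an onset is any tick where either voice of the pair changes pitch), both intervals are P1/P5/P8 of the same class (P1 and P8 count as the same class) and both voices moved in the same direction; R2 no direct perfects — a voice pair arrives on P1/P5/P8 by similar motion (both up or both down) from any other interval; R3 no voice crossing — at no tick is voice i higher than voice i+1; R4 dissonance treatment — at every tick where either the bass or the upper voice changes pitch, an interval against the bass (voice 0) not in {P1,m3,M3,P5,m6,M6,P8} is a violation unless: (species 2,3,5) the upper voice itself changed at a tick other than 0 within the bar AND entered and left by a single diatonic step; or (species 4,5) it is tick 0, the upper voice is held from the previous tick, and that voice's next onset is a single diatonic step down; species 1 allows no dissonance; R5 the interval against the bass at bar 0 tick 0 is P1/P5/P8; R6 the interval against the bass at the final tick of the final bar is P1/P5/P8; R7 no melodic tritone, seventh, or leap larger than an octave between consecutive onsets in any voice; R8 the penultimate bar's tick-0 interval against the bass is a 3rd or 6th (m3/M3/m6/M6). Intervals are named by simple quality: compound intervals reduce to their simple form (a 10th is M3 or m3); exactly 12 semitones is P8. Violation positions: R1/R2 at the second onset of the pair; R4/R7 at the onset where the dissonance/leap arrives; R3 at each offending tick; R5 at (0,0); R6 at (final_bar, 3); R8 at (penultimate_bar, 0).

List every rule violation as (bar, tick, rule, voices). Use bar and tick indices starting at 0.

bar 0: v0=G3 v1=G4 downbeat P8
bar 1: v0=F3 v1=B3 downbeat TT
bar 2: v0=D3 v1=D4 downbeat P8
bar 3: v0=C3 v1=F3 downbeat P4
bar 4: v0=D3 v1=E3 downbeat M2
bar 5: v0=F3 v1=A3 downbeat M3
bar 6: v0=G3 v1=C4 downbeat P4
bar 7: v0=A3 v1=G4 downbeat m7
bar 8: v0=G3 v1=G4 downbeat P8
  -> R4 @ bar 1 tick 0 v(0, 1): F3/B3 TT untreated
  -> R4 @ bar 4 tick 0 v(0, 1): D3/E3 M2 untreated
  -> R4 @ bar 6 tick 0 v(0, 1): G3/C4 P4 untreated
  -> R4 @ bar 7 tick 0 v(0, 1): A3/G4 m7 untreated
  -> R8 @ bar 7 tick 0 v(0, 1): penult m7 not 3rd/6th

(1, 0, R4, (0, 1))
(4, 0, R4, (0, 1))
(6, 0, R4, (0, 1))
(7, 0, R4, (0, 1))
(7, 0, R8, (0, 1))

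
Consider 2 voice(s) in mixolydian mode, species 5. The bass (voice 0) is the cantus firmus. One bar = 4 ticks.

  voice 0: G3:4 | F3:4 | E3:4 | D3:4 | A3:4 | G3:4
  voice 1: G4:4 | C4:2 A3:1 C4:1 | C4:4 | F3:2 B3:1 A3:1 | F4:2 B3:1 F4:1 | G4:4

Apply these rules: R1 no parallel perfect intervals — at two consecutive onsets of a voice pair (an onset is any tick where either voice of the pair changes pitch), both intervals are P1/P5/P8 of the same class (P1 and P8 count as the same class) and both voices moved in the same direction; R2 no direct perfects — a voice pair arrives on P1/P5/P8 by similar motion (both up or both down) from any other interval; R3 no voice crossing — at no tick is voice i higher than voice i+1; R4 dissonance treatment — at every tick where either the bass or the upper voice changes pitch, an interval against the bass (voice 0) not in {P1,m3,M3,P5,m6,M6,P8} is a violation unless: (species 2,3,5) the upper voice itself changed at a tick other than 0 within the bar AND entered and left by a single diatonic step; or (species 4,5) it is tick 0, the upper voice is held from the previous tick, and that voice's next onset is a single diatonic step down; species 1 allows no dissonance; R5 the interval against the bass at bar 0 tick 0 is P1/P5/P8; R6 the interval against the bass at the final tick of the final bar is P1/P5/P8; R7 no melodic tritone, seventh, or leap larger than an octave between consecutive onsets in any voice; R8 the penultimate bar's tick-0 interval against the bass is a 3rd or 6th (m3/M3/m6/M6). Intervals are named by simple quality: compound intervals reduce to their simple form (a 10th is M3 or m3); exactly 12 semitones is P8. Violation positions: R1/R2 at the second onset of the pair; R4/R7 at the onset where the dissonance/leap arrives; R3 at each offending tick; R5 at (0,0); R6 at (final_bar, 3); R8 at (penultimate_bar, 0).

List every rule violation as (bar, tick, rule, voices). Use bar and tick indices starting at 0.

(1, 0, R2, (0, 1))
(3, 2, R7, (1,))
(4, 2, R4, (0, 1))
(4, 2, R7, (1,))
(4, 3, R7, (1,))

bar 0: v0=G3 v1=G4 downbeat P8
bar 1: v0=F3 v1=C4 downbeat P5
bar 2: v0=E3 v1=C4 downbeat m6
bar 3: v0=D3 v1=F3 downbeat m3
bar 4: v0=A3 v1=F4 downbeat m6
bar 5: v0=G3 v1=G4 downbeat P8
  -> R2 @ bar 1 tick 0 v(0, 1): G3/G4 P8 -> F3/C4 P5 similar
  -> R7 @ bar 3 tick 2 v(1,): F3->B3 leap 6st
  -> R4 @ bar 4 tick 2 v(0, 1): A3/B3 M2 untreated
  -> R7 @ bar 4 tick 2 v(1,): F4->B3 leap 6st
  -> R7 @ bar 4 tick 3 v(1,): B3->F4 leap 6st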